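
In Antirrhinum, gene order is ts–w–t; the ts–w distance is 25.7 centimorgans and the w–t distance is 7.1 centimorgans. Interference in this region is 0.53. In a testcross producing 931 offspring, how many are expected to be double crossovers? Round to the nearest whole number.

8

Map distances give recombination frequencies of 0.257 and 0.071 for the two intervals.
With interference 0.53 (so coincidence = 0.47), expected double-crossover frequency = 0.257 × 0.071 × 0.47 = 0.00858.
Expected number = 0.00858 × 931 = 7.98 ≈ 8.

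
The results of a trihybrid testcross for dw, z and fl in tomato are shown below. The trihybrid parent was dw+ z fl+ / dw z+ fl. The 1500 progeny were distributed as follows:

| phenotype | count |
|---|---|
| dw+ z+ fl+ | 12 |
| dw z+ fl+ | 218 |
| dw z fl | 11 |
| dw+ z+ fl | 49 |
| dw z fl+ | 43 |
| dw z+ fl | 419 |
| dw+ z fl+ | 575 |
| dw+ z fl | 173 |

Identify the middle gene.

z

The two rarest classes, dw+ z+ fl+ and dw z fl, are the double crossovers. Comparing them with the parentals, only the z allele has switched, so z is the middle locus and the order is dw – z – fl.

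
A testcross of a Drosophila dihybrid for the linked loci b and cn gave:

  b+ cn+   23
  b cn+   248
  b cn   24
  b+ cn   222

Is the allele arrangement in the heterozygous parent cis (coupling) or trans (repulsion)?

The two most frequent classes are b+ cn (222) and b cn+ (248); these are the parental (non-recombinant) types.
So the F1 carried b+ cn on one chromosome and b cn+ on the other — the recessive alleles are on opposite chromosomes (trans / repulsion).

trans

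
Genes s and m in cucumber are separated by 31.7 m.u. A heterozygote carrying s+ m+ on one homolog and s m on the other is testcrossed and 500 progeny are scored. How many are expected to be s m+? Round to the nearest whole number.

A map distance of 31.7 m.u. corresponds to a recombination frequency of 0.317.
The F1 is s+ m+ / s m, so s m+ is a recombinant gamete class with expected frequency r/2 = 0.317/2 = 0.1585.
Expected number = 0.1585 × 500 = 79.25 ≈ 79.

79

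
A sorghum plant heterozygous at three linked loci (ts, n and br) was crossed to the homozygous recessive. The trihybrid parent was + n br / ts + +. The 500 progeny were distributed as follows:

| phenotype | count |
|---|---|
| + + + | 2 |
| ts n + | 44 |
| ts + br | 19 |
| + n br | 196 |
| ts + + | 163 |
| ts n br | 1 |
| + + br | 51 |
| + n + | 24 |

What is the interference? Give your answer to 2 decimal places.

0.67

The two rarest classes, ts n br and + + +, are the double crossovers. Comparing them with the parentals, only the ts allele has switched, so ts is the middle locus and the order is n – ts – br.
n–ts: (95 + 3)/500 = 0.1960; ts–br: (43 + 3)/500 = 0.0920.
Expected DCO frequency = 0.1960 × 0.0920 ≈ 0.01803; observed = 3/500 ≈ 0.00600.
Coefficient of coincidence = 0.00600/0.01803 ≈ 0.33; interference = 1 − 0.33 = 0.67.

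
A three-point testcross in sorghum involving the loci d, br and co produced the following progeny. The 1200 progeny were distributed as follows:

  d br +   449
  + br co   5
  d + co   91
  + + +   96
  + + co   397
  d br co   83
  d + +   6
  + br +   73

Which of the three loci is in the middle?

br

The two most frequent reciprocal classes, d br + and + + co, are the parental types, so the F1 was d br + / + + co.
The two rarest classes, d + + and + br co, are the double crossovers. Comparing them with the parentals, only the br allele has switched, so br is the middle locus and the order is co – br – d.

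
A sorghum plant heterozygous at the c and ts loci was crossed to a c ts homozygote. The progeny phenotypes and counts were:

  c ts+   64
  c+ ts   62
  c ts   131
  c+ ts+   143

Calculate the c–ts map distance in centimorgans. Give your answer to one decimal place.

31.5 centimorgans

The two most frequent classes, c+ ts+ (143) and c ts (131), are the parental types, so the F1 was c+ ts+ / c ts.
The recombinant classes are c+ ts and c ts+: 62 + 64 = 126.
Recombination frequency = 126/400 = 0.3150 ≈ 31.5%, i.e. 31.5 centimorgans.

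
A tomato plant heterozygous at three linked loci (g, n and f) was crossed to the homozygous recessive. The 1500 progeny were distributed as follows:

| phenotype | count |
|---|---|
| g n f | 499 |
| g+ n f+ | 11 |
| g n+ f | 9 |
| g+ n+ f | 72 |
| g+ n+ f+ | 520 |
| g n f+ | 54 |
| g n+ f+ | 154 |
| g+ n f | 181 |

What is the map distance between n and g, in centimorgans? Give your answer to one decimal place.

23.7 centimorgans

The two most frequent reciprocal classes, g+ n+ f+ and g n f, are the parental types, so the F1 was g+ n+ f+ / g n f.
The two rarest classes, g+ n f+ and g n+ f, are the double crossovers. Comparing them with the parentals, only the n allele has switched, so n is the middle locus and the order is g – n – f.
Crossovers in the g–n interval produce the single-crossover classes g n+ f+ and g+ n f (154 + 181 = 335) plus the double crossovers (20).
RF(g–n) = (335 + 20) / 1500 = 355/1500 = 0.2367 → 23.7 centimorgans.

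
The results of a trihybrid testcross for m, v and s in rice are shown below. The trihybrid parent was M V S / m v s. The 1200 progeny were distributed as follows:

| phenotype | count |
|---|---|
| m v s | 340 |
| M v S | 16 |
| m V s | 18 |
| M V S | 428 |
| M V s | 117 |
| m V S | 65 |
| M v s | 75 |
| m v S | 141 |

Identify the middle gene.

v

The two rarest classes, M v S and m V s, are the double crossovers. Comparing them with the parentals, only the v allele has switched, so v is the middle locus and the order is s – v – m.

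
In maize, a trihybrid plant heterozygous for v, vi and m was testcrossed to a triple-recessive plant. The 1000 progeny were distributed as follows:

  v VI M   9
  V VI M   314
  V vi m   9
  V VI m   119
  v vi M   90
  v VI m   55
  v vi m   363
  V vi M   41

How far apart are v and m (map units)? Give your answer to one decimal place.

22.7 map units

The two most frequent reciprocal classes, v vi m and V VI M, are the parental types, so the F1 was v vi m / V VI M.
The two rarest classes, V vi m and v VI M, are the double crossovers. Comparing them with the parentals, only the v allele has switched, so v is the middle locus and the order is m – v – vi.
Crossovers in the m–v interval produce the single-crossover classes v vi M and V VI m (90 + 119 = 209) plus the double crossovers (18).
RF(m–v) = (209 + 18) / 1000 = 227/1000 = 0.2270 → 22.7 map units.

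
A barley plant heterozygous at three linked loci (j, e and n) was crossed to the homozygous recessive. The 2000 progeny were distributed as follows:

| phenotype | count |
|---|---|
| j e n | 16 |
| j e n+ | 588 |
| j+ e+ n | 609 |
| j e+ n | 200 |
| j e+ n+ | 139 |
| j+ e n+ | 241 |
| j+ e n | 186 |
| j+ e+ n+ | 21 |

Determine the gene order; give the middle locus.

n

The two most frequent reciprocal classes, j+ e+ n and j e n+, are the parental types, so the F1 was j+ e+ n / j e n+.
The two rarest classes, j+ e+ n+ and j e n, are the double crossovers. Comparing them with the parentals, only the n allele has switched, so n is the middle locus and the order is e – n – j.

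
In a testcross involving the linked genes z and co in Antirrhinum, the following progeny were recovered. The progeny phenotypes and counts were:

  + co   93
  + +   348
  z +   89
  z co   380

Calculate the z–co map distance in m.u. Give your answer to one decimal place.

20.0 m.u.

The two most frequent classes, + + (348) and z co (380), are the parental types, so the F1 was + + / z co.
The recombinant classes are + co and z +: 93 + 89 = 182.
Recombination frequency = 182/910 = 0.2000 ≈ 20.0%, i.e. 20.0 m.u.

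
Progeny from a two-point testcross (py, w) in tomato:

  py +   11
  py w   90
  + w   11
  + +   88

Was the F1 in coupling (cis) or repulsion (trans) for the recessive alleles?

cis

The two most frequent classes are + + (88) and py w (90); these are the parental (non-recombinant) types.
So the F1 carried + + on one chromosome and py w on the other — the recessive alleles are on the same chromosome (cis / coupling).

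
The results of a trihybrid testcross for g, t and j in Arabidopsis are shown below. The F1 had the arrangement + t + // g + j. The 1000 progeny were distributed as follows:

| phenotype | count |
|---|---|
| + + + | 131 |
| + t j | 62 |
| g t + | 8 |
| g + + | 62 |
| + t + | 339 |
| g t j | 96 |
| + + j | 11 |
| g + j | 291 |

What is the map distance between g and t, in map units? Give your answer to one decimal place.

24.6 map units

The two rarest classes, g t + and + + j, are the double crossovers. Comparing them with the parentals, only the g allele has switched, so g is the middle locus and the order is j – g – t.
Crossovers in the g–t interval produce the single-crossover classes + + + and g t j (131 + 96 = 227) plus the double crossovers (19).
RF(g–t) = (227 + 19) / 1000 = 246/1000 = 0.2460 → 24.6 map units.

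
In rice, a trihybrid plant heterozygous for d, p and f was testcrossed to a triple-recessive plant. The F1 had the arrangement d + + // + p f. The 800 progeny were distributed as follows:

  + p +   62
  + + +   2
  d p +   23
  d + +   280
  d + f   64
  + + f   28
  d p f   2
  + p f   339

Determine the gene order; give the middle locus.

d

The two rarest classes, + + + and d p f, are the double crossovers. Comparing them with the parentals, only the d allele has switched, so d is the middle locus and the order is f – d – p.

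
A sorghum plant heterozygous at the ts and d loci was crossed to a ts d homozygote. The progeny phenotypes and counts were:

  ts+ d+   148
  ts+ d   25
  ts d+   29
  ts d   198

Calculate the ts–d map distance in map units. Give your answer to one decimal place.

The two most frequent classes, ts+ d+ (148) and ts d (198), are the parental types, so the F1 was ts+ d+ / ts d.
The recombinant classes are ts+ d and ts d+: 25 + 29 = 54.
Recombination frequency = 54/400 = 0.1350 ≈ 13.5%, i.e. 13.5 map units.

13.5 map units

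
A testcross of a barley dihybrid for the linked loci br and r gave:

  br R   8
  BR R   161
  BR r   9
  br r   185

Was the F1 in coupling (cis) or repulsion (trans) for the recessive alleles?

cis

The two most frequent classes are BR R (161) and br r (185); these are the parental (non-recombinant) types.
So the F1 carried BR R on one chromosome and br r on the other — the recessive alleles are on the same chromosome (cis / coupling).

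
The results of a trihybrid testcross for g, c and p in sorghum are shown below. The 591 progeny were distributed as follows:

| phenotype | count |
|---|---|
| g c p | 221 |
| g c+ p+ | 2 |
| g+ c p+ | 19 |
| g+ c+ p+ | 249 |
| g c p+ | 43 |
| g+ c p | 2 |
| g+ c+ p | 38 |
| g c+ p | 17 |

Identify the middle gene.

The two most frequent reciprocal classes, g+ c+ p+ and g c p, are the parental types, so the F1 was g+ c+ p+ / g c p.
The two rarest classes, g c+ p+ and g+ c p, are the double crossovers. Comparing them with the parentals, only the g allele has switched, so g is the middle locus and the order is p – g – c.

g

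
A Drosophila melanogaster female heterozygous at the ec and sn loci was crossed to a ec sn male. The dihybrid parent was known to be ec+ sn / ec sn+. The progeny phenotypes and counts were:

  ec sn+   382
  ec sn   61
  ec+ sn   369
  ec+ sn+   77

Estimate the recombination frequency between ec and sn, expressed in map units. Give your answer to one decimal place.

15.5 map units

The recombinant classes are ec+ sn+ and ec sn: 77 + 61 = 138.
Recombination frequency = 138/889 = 0.1552 ≈ 15.5%, i.e. 15.5 map units.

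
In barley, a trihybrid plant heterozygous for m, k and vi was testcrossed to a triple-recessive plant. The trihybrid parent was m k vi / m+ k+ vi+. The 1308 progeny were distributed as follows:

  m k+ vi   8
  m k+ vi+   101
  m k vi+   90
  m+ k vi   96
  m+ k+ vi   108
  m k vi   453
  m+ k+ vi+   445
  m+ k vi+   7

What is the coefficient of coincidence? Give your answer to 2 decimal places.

The two rarest classes, m k+ vi and m+ k vi+, are the double crossovers. Comparing them with the parentals, only the k allele has switched, so k is the middle locus and the order is m – k – vi.
m–k: (197 + 15)/1308 = 0.1621; k–vi: (198 + 15)/1308 = 0.1628.
Expected DCO frequency = 0.1621 × 0.1628 ≈ 0.02639; observed = 15/1308 ≈ 0.01147.
Coefficient of coincidence = 0.01147/0.02639 ≈ 0.43.

0.43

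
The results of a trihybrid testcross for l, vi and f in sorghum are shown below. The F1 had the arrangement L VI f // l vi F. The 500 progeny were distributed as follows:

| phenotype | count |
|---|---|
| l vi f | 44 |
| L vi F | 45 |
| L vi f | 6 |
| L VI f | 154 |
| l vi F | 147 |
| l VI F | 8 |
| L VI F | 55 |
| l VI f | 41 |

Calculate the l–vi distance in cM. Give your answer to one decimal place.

20.0 cM

The two rarest classes, L vi f and l VI F, are the double crossovers. Comparing them with the parentals, only the vi allele has switched, so vi is the middle locus and the order is l – vi – f.
Crossovers in the l–vi interval produce the single-crossover classes l VI f and L vi F (41 + 45 = 86) plus the double crossovers (14).
RF(l–vi) = (86 + 14) / 500 = 100/500 = 0.2000 → 20.0 cM.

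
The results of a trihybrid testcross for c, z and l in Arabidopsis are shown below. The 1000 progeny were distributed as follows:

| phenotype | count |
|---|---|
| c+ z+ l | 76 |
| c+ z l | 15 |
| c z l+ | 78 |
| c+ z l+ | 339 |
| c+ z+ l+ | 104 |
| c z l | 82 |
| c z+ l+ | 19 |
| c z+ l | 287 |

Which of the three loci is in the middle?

l

The two most frequent reciprocal classes, c z+ l and c+ z l+, are the parental types, so the F1 was c z+ l / c+ z l+.
The two rarest classes, c z+ l+ and c+ z l, are the double crossovers. Comparing them with the parentals, only the l allele has switched, so l is the middle locus and the order is c – l – z.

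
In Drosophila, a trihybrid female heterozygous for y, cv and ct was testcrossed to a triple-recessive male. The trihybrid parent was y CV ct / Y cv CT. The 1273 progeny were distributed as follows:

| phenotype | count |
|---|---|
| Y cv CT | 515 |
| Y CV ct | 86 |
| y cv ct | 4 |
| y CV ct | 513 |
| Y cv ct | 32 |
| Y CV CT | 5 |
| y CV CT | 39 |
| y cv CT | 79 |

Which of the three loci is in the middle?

cv

The two rarest classes, y cv ct and Y CV CT, are the double crossovers. Comparing them with the parentals, only the cv allele has switched, so cv is the middle locus and the order is y – cv – ct.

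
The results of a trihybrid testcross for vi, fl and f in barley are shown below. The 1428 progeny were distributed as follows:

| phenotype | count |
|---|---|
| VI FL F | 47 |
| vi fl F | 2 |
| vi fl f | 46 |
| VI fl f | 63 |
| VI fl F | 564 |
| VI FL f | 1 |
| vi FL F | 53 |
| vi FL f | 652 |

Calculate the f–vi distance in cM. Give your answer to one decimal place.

The two most frequent reciprocal classes, vi FL f and VI fl F, are the parental types, so the F1 was vi FL f / VI fl F.
The two rarest classes, VI FL f and vi fl F, are the double crossovers. Comparing them with the parentals, only the vi allele has switched, so vi is the middle locus and the order is fl – vi – f.
Crossovers in the vi–f interval produce the single-crossover classes vi FL F and VI fl f (53 + 63 = 116) plus the double crossovers (3).
RF(vi–f) = (116 + 3) / 1428 = 119/1428 = 0.0833 → 8.3 cM.

8.3 cM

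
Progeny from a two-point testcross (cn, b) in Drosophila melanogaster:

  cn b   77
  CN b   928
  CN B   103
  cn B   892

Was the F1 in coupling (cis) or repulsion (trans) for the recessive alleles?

trans

The two most frequent classes are CN b (928) and cn B (892); these are the parental (non-recombinant) types.
So the F1 carried CN b on one chromosome and cn B on the other — the recessive alleles are on opposite chromosomes (trans / repulsion).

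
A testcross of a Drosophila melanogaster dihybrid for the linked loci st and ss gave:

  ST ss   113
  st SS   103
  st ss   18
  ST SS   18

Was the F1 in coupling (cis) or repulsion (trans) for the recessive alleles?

The two most frequent classes are ST ss (113) and st SS (103); these are the parental (non-recombinant) types.
So the F1 carried ST ss on one chromosome and st SS on the other — the recessive alleles are on opposite chromosomes (trans / repulsion).

trans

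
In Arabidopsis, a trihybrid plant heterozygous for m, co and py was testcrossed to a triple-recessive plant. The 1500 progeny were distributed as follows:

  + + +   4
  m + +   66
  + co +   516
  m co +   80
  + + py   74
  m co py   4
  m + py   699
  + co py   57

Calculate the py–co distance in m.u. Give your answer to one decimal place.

8.7 m.u.

The two most frequent reciprocal classes, m + py and + co +, are the parental types, so the F1 was m + py / + co +.
The two rarest classes, m co py and + + +, are the double crossovers. Comparing them with the parentals, only the co allele has switched, so co is the middle locus and the order is py – co – m.
Crossovers in the py–co interval produce the single-crossover classes m + + and + co py (66 + 57 = 123) plus the double crossovers (8).
RF(py–co) = (123 + 8) / 1500 = 131/1500 = 0.0873 → 8.7 m.u.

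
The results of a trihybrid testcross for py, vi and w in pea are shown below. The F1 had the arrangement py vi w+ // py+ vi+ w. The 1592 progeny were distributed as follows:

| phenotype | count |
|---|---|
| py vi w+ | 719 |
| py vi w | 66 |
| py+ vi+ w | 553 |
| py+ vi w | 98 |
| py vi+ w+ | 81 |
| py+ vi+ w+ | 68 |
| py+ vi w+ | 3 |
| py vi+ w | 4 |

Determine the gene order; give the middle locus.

The two rarest classes, py+ vi w+ and py vi+ w, are the double crossovers. Comparing them with the parentals, only the py allele has switched, so py is the middle locus and the order is w – py – vi.

py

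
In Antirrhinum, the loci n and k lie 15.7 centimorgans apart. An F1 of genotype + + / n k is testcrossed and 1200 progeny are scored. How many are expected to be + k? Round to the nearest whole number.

A map distance of 15.7 centimorgans corresponds to a recombination frequency of 0.157.
The F1 is + + / n k, so + k is a recombinant gamete class with expected frequency r/2 = 0.157/2 = 0.0785.
Expected number = 0.0785 × 1200 = 94.20 ≈ 94.

94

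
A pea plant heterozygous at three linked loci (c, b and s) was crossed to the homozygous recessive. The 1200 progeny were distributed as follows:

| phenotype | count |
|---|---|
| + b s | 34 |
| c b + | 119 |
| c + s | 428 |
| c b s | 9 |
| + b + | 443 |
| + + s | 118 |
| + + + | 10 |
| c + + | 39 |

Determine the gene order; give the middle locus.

b

The two most frequent reciprocal classes, c + s and + b +, are the parental types, so the F1 was c + s / + b +.
The two rarest classes, c b s and + + +, are the double crossovers. Comparing them with the parentals, only the b allele has switched, so b is the middle locus and the order is c – b – s.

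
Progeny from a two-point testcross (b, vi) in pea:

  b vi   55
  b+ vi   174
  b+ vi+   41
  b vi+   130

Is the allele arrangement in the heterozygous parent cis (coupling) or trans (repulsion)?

The two most frequent classes are b+ vi (174) and b vi+ (130); these are the parental (non-recombinant) types.
So the F1 carried b+ vi on one chromosome and b vi+ on the other — the recessive alleles are on opposite chromosomes (trans / repulsion).

trans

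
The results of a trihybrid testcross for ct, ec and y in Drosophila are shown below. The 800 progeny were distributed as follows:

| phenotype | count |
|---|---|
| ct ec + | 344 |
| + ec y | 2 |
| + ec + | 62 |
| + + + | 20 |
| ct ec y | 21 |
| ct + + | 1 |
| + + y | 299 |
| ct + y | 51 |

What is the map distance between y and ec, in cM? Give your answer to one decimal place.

The two most frequent reciprocal classes, ct ec + and + + y, are the parental types, so the F1 was ct ec + / + + y.
The two rarest classes, ct + + and + ec y, are the double crossovers. Comparing them with the parentals, only the ec allele has switched, so ec is the middle locus and the order is ct – ec – y.
Crossovers in the ec–y interval produce the single-crossover classes ct ec y and + + + (21 + 20 = 41) plus the double crossovers (3).
RF(ec–y) = (41 + 3) / 800 = 44/800 = 0.0550 → 5.5 cM.

5.5 cM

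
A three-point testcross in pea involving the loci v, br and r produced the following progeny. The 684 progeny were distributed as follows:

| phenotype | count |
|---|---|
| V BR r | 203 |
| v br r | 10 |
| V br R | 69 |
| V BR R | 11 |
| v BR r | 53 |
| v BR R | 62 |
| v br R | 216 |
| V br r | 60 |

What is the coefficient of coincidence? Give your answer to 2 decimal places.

The two most frequent reciprocal classes, V BR r and v br R, are the parental types, so the F1 was V BR r / v br R.
The two rarest classes, V BR R and v br r, are the double crossovers. Comparing them with the parentals, only the r allele has switched, so r is the middle locus and the order is v – r – br.
v–r: (122 + 21)/684 = 0.2091; r–br: (122 + 21)/684 = 0.2091.
Expected DCO frequency = 0.2091 × 0.2091 ≈ 0.04372; observed = 21/684 ≈ 0.03070.
Coefficient of coincidence = 0.03070/0.04372 ≈ 0.70.

0.70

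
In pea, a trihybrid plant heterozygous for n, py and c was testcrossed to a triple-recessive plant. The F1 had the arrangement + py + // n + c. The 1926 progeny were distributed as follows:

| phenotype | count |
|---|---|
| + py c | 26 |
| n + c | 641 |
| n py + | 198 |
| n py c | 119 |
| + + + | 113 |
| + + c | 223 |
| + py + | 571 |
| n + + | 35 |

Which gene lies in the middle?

The two rarest classes, + py c and n + +, are the double crossovers. Comparing them with the parentals, only the c allele has switched, so c is the middle locus and the order is n – c – py.

c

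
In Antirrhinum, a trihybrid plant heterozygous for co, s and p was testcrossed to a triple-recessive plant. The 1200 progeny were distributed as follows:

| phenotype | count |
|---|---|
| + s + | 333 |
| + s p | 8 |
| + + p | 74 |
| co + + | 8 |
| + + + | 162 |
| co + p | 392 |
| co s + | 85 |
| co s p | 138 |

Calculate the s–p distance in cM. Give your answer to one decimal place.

26.3 cM

The two most frequent reciprocal classes, + s + and co + p, are the parental types, so the F1 was + s + / co + p.
The two rarest classes, + s p and co + +, are the double crossovers. Comparing them with the parentals, only the p allele has switched, so p is the middle locus and the order is co – p – s.
Crossovers in the p–s interval produce the single-crossover classes + + + and co s p (162 + 138 = 300) plus the double crossovers (16).
RF(p–s) = (300 + 16) / 1200 = 316/1200 = 0.2633 → 26.3 cM.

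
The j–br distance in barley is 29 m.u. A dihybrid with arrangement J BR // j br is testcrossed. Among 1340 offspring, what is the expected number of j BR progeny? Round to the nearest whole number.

194

A map distance of 29 m.u. corresponds to a recombination frequency of 0.290.
The F1 is J BR / j br, so j BR is a recombinant gamete class with expected frequency r/2 = 0.290/2 = 0.1450.
Expected number = 0.1450 × 1340 = 194.30 ≈ 194.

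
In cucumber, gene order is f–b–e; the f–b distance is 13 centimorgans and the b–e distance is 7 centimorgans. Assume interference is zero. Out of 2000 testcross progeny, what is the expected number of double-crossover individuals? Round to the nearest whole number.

18

Map distances give recombination frequencies of 0.130 and 0.070 for the two intervals.
With no interference, expected double-crossover frequency = 0.130 × 0.070 = 0.00910.
Expected number = 0.00910 × 2000 = 18.20 ≈ 18.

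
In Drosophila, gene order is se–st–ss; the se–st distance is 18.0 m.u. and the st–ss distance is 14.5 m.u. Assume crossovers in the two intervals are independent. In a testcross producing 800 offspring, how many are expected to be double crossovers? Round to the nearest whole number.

Map distances give recombination frequencies of 0.180 and 0.145 for the two intervals.
With no interference, expected double-crossover frequency = 0.180 × 0.145 = 0.02610.
Expected number = 0.02610 × 800 = 20.88 ≈ 21.

21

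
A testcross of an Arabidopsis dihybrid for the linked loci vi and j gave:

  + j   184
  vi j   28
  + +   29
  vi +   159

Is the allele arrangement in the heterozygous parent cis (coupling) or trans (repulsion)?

The two most frequent classes are + j (184) and vi + (159); these are the parental (non-recombinant) types.
So the F1 carried + j on one chromosome and vi + on the other — the recessive alleles are on opposite chromosomes (trans / repulsion).

trans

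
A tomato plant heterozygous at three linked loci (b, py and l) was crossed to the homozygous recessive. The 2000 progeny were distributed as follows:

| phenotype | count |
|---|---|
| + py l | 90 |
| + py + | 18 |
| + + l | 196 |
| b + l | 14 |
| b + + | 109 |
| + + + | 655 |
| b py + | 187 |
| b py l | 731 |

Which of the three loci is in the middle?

py

The two most frequent reciprocal classes, b py l and + + +, are the parental types, so the F1 was b py l / + + +.
The two rarest classes, b + l and + py +, are the double crossovers. Comparing them with the parentals, only the py allele has switched, so py is the middle locus and the order is b – py – l.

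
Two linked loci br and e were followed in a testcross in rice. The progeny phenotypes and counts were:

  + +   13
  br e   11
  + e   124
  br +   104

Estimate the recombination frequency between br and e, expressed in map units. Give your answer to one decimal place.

9.5 map units

The two most frequent classes, + e (124) and br + (104), are the parental types, so the F1 was + e / br +.
The recombinant classes are + + and br e: 13 + 11 = 24.
Recombination frequency = 24/252 = 0.0952 ≈ 9.5%, i.e. 9.5 map units.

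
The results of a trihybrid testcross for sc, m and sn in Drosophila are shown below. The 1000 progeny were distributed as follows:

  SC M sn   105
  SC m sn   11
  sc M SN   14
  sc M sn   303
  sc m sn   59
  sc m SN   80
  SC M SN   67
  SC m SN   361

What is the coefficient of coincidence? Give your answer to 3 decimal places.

The two most frequent reciprocal classes, SC m SN and sc M sn, are the parental types, so the F1 was SC m SN / sc M sn.
The two rarest classes, SC m sn and sc M SN, are the double crossovers. Comparing them with the parentals, only the sn allele has switched, so sn is the middle locus and the order is m – sn – sc.
m–sn: (126 + 25)/1000 = 0.1510; sn–sc: (185 + 25)/1000 = 0.2100.
Expected DCO frequency = 0.1510 × 0.2100 ≈ 0.03171; observed = 25/1000 ≈ 0.02500.
Coefficient of coincidence = 0.02500/0.03171 ≈ 0.788.

0.788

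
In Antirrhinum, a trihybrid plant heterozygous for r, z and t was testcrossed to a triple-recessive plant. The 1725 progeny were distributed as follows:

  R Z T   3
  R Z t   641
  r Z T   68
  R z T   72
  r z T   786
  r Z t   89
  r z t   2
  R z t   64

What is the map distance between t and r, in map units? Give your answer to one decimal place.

The two most frequent reciprocal classes, R Z t and r z T, are the parental types, so the F1 was R Z t / r z T.
The two rarest classes, R Z T and r z t, are the double crossovers. Comparing them with the parentals, only the t allele has switched, so t is the middle locus and the order is r – t – z.
Crossovers in the r–t interval produce the single-crossover classes r Z t and R z T (89 + 72 = 161) plus the double crossovers (5).
RF(r–t) = (161 + 5) / 1725 = 166/1725 = 0.0962 → 9.6 map units.

9.6 map units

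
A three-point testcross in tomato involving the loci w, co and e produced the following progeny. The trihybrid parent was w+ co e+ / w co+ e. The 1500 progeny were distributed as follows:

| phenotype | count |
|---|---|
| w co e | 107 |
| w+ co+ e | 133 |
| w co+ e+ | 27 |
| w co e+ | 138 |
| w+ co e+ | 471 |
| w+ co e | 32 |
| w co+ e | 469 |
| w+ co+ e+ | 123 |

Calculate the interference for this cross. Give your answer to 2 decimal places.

The two rarest classes, w+ co e and w co+ e+, are the double crossovers. Comparing them with the parentals, only the e allele has switched, so e is the middle locus and the order is w – e – co.
w–e: (271 + 59)/1500 = 0.2200; e–co: (230 + 59)/1500 = 0.1927.
Expected DCO frequency = 0.2200 × 0.1927 ≈ 0.04239; observed = 59/1500 ≈ 0.03933.
Coefficient of coincidence = 0.03933/0.04239 ≈ 0.93; interference = 1 − 0.93 = 0.07.

0.07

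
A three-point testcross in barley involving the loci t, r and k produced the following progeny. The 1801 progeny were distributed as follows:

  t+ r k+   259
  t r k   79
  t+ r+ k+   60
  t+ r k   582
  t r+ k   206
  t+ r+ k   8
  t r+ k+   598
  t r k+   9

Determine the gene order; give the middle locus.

The two most frequent reciprocal classes, t r+ k+ and t+ r k, are the parental types, so the F1 was t r+ k+ / t+ r k.
The two rarest classes, t r k+ and t+ r+ k, are the double crossovers. Comparing them with the parentals, only the r allele has switched, so r is the middle locus and the order is t – r – k.

r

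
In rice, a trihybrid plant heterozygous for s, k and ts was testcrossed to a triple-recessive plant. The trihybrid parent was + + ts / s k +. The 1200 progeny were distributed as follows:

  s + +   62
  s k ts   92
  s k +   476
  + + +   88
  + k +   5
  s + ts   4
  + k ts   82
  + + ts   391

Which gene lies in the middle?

s

The two rarest classes, s + ts and + k +, are the double crossovers. Comparing them with the parentals, only the s allele has switched, so s is the middle locus and the order is ts – s – k.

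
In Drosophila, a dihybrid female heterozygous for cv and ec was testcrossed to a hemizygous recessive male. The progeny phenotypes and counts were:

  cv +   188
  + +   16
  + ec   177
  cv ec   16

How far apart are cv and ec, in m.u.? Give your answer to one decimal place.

The two most frequent classes, + ec (177) and cv + (188), are the parental types, so the F1 was + ec / cv +.
The recombinant classes are + + and cv ec: 16 + 16 = 32.
Recombination frequency = 32/397 = 0.0806 ≈ 8.1%, i.e. 8.1 m.u.

8.1 m.u.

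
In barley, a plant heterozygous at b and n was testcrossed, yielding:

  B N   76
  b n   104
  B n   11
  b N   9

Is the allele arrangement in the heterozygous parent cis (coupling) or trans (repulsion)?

The two most frequent classes are B N (76) and b n (104); these are the parental (non-recombinant) types.
So the F1 carried B N on one chromosome and b n on the other — the recessive alleles are on the same chromosome (cis / coupling).

cis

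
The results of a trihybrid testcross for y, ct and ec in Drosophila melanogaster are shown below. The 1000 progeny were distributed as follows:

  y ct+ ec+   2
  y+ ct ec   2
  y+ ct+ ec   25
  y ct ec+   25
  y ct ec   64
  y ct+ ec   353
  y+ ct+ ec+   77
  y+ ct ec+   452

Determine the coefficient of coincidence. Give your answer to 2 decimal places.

The two most frequent reciprocal classes, y ct+ ec and y+ ct ec+, are the parental types, so the F1 was y ct+ ec / y+ ct ec+.
The two rarest classes, y ct+ ec+ and y+ ct ec, are the double crossovers. Comparing them with the parentals, only the ec allele has switched, so ec is the middle locus and the order is y – ec – ct.
y–ec: (50 + 4)/1000 = 0.0540; ec–ct: (141 + 4)/1000 = 0.1450.
Expected DCO frequency = 0.0540 × 0.1450 ≈ 0.00783; observed = 4/1000 ≈ 0.00400.
Coefficient of coincidence = 0.00400/0.00783 ≈ 0.51.

0.51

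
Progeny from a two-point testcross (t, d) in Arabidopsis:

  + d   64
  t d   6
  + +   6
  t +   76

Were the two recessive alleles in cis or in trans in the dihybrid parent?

The two most frequent classes are + d (64) and t + (76); these are the parental (non-recombinant) types.
So the F1 carried + d on one chromosome and t + on the other — the recessive alleles are on opposite chromosomes (trans / repulsion).

trans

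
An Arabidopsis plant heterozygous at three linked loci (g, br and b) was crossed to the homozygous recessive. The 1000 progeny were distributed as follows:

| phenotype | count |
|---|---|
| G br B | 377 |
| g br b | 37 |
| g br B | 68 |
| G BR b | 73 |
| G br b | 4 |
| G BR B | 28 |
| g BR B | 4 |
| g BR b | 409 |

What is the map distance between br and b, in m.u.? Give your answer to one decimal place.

7.3 m.u.

The two most frequent reciprocal classes, g BR b and G br B, are the parental types, so the F1 was g BR b / G br B.
The two rarest classes, g BR B and G br b, are the double crossovers. Comparing them with the parentals, only the b allele has switched, so b is the middle locus and the order is br – b – g.
Crossovers in the br–b interval produce the single-crossover classes g br b and G BR B (37 + 28 = 65) plus the double crossovers (8).
RF(br–b) = (65 + 8) / 1000 = 73/1000 = 0.0730 → 7.3 m.u.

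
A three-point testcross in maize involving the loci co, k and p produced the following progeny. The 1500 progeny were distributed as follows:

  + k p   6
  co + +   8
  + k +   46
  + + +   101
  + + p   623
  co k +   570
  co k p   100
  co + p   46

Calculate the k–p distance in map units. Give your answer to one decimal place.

14.3 map units

The two most frequent reciprocal classes, + + p and co k +, are the parental types, so the F1 was + + p / co k +.
The two rarest classes, + k p and co + +, are the double crossovers. Comparing them with the parentals, only the k allele has switched, so k is the middle locus and the order is co – k – p.
Crossovers in the k–p interval produce the single-crossover classes + + + and co k p (101 + 100 = 201) plus the double crossovers (14).
RF(k–p) = (201 + 14) / 1500 = 215/1500 = 0.1433 → 14.3 map units.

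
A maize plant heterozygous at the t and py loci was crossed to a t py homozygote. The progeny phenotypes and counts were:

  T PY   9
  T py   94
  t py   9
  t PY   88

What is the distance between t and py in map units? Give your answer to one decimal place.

The two most frequent classes, T py (94) and t PY (88), are the parental types, so the F1 was T py / t PY.
The recombinant classes are T PY and t py: 9 + 9 = 18.
Recombination frequency = 18/200 = 0.0900 ≈ 9.0%, i.e. 9.0 map units.

9.0 map units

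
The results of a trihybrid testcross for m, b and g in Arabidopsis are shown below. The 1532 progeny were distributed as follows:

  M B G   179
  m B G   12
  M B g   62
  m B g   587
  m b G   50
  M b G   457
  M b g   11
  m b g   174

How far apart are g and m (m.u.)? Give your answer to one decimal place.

8.8 m.u.

The two most frequent reciprocal classes, m B g and M b G, are the parental types, so the F1 was m B g / M b G.
The two rarest classes, m B G and M b g, are the double crossovers. Comparing them with the parentals, only the g allele has switched, so g is the middle locus and the order is m – g – b.
Crossovers in the m–g interval produce the single-crossover classes M B g and m b G (62 + 50 = 112) plus the double crossovers (23).
RF(m–g) = (112 + 23) / 1532 = 135/1532 = 0.0881 → 8.8 m.u.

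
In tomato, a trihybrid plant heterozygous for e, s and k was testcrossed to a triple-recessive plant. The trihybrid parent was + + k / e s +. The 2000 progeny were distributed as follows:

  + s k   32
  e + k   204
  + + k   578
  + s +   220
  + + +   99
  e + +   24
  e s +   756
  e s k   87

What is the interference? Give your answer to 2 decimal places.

The two rarest classes, + s k and e + +, are the double crossovers. Comparing them with the parentals, only the s allele has switched, so s is the middle locus and the order is k – s – e.
k–s: (186 + 56)/2000 = 0.1210; s–e: (424 + 56)/2000 = 0.2400.
Expected DCO frequency = 0.1210 × 0.2400 ≈ 0.02904; observed = 56/2000 ≈ 0.02800.
Coefficient of coincidence = 0.02800/0.02904 ≈ 0.96; interference = 1 − 0.96 = 0.04.

0.04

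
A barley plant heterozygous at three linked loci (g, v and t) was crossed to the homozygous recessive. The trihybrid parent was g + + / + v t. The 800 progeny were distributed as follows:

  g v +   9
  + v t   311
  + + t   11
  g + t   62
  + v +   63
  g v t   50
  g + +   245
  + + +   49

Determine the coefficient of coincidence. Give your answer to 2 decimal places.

The two rarest classes, g v + and + + t, are the double crossovers. Comparing them with the parentals, only the v allele has switched, so v is the middle locus and the order is t – v – g.
t–v: (125 + 20)/800 = 0.1812; v–g: (99 + 20)/800 = 0.1487.
Expected DCO frequency = 0.1812 × 0.1487 ≈ 0.02694; observed = 20/800 ≈ 0.02500.
Coefficient of coincidence = 0.02500/0.02694 ≈ 0.93.

0.93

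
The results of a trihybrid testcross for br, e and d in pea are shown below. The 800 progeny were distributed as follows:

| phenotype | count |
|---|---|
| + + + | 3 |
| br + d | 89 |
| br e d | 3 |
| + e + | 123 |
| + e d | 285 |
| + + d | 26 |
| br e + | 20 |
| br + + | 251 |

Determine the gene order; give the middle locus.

br

The two most frequent reciprocal classes, + e d and br + +, are the parental types, so the F1 was + e d / br + +.
The two rarest classes, br e d and + + +, are the double crossovers. Comparing them with the parentals, only the br allele has switched, so br is the middle locus and the order is e – br – d.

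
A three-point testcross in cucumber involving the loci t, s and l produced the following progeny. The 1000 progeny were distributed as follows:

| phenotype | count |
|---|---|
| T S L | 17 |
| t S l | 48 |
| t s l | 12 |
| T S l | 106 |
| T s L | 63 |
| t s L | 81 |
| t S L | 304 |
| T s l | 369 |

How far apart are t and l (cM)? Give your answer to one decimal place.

14.0 cM

The two most frequent reciprocal classes, t S L and T s l, are the parental types, so the F1 was t S L / T s l.
The two rarest classes, T S L and t s l, are the double crossovers. Comparing them with the parentals, only the t allele has switched, so t is the middle locus and the order is s – t – l.
Crossovers in the t–l interval produce the single-crossover classes t S l and T s L (48 + 63 = 111) plus the double crossovers (29).
RF(t–l) = (111 + 29) / 1000 = 140/1000 = 0.1400 → 14.0 cM.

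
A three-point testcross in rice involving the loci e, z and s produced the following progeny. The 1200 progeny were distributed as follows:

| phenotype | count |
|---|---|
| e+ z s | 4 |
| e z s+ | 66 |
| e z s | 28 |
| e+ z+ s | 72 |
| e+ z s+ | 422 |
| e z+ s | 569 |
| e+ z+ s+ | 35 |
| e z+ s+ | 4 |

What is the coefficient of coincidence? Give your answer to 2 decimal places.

0.93

The two most frequent reciprocal classes, e+ z s+ and e z+ s, are the parental types, so the F1 was e+ z s+ / e z+ s.
The two rarest classes, e+ z s and e z+ s+, are the double crossovers. Comparing them with the parentals, only the s allele has switched, so s is the middle locus and the order is e – s – z.
e–s: (138 + 8)/1200 = 0.1217; s–z: (63 + 8)/1200 = 0.0592.
Expected DCO frequency = 0.1217 × 0.0592 ≈ 0.00720; observed = 8/1200 ≈ 0.00667.
Coefficient of coincidence = 0.00667/0.00720 ≈ 0.93.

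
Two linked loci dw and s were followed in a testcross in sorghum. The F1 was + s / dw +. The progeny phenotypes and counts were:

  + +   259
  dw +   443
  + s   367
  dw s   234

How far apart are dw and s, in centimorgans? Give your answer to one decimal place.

37.8 centimorgans

The recombinant classes are + + and dw s: 259 + 234 = 493.
Recombination frequency = 493/1303 = 0.3784 ≈ 37.8%, i.e. 37.8 centimorgans.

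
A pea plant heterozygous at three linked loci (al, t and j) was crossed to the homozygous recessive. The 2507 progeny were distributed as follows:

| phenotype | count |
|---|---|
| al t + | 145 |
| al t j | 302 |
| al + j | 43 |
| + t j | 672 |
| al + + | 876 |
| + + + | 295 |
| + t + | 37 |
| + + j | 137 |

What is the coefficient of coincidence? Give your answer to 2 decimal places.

0.82

The two most frequent reciprocal classes, al + + and + t j, are the parental types, so the F1 was al + + / + t j.
The two rarest classes, al + j and + t +, are the double crossovers. Comparing them with the parentals, only the j allele has switched, so j is the middle locus and the order is al – j – t.
al–j: (597 + 80)/2507 = 0.2700; j–t: (282 + 80)/2507 = 0.1444.
Expected DCO frequency = 0.2700 × 0.1444 ≈ 0.03899; observed = 80/2507 ≈ 0.03191.
Coefficient of coincidence = 0.03191/0.03899 ≈ 0.82.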